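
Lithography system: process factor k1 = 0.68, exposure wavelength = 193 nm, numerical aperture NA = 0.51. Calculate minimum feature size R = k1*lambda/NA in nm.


Step 1: Identify values: k1 = 0.68, lambda = 193 nm, NA = 0.51
Step 2: R = k1 * lambda / NA
R = 0.68 * 193 / 0.51
R = 257.3 nm


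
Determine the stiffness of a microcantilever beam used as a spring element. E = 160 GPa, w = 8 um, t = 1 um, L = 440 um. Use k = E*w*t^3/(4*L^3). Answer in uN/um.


Step 1: Convert E to consistent units (1 GPa = 1000 uN/um^2).
E = 160 GPa = 160000 uN/um^2
Step 2: Compute t^3 = 1^3 = 1
Step 3: Compute L^3 = 440^3 = 85184000
Step 4: k = 160000 * 8 * 1 / (4 * 85184000)
k = 0.0038 uN/um


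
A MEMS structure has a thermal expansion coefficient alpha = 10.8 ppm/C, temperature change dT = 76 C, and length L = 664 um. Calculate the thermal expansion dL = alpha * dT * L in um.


Step 1: Convert CTE: alpha = 10.8 ppm/C = 10.8e-6 /C
Step 2: dL = 10.8e-6 * 76 * 664
dL = 0.545 um


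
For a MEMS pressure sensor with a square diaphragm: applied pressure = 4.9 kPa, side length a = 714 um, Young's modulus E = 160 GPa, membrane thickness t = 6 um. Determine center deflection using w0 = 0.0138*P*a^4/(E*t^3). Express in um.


Step 1: Convert pressure to compatible units (E is in GPa, so P in GPa).
P = 4.9 kPa = 4.9e-6 GPa
Step 2: Compute numerator: 0.0138 * P * a^4.
a^4 = 714^4 = 259891961616
numerator = 0.0138 * 4.9e-6 * 259891961616 = 1.75739e+04
Step 3: Compute denominator: E * t^3 = 160 * 6^3 = 34560
Step 4: w0 = numerator / denominator = 1.75739e+04 / 34560 = 0.5085 um


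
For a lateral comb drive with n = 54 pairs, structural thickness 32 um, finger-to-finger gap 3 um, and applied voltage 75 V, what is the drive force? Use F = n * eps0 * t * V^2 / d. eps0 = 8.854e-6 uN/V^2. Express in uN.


Step 1: Parameters: n=54, eps0=8.854e-6 uN/V^2, t=32 um, V=75 V, d=3 um
Step 2: V^2 = 5625
Step 3: F = 54 * 8.854e-6 * 32 * 5625 / 3
F = 28.687 uN


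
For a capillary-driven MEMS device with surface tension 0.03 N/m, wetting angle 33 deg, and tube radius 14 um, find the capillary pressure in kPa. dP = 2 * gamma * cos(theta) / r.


Step 1: cos(33 deg) = 0.8387
Step 2: Convert r to m: r = 14e-6 m
Step 3: dP = 2 * 0.03 * 0.8387 / 14e-6 = 3594.4 Pa
Step 4: Convert Pa to kPa (divide by 1000).
dP = 3.59 kPa


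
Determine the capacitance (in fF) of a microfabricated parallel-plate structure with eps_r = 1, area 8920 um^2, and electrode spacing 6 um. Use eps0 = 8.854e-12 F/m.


Step 1: Convert area to m^2: A = 8920e-12 m^2
Step 2: Convert gap to m: d = 6e-6 m
Step 3: C = eps0 * eps_r * A / d
C = 8.854e-12 * 1 * 8920e-12 / 6e-6
Step 4: Convert to fF (multiply by 1e15).
C = 13.16 fF


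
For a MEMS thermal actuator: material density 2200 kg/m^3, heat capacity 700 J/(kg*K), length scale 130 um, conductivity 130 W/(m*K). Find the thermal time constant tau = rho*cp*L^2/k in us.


Step 1: Convert L to m: L = 130e-6 m
Step 2: L^2 = (130e-6)^2 = 1.69e-08 m^2
Step 3: tau = 2200 * 700 * 1.69e-08 / 130 = 2.002e-04 s
Step 4: Convert to microseconds (multiply by 1e6).
tau = 200.2 us


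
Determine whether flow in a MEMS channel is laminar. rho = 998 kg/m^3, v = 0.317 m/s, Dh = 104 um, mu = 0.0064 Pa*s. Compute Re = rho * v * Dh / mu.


Step 1: Convert Dh to meters: Dh = 104e-6 m
Step 2: Re = rho * v * Dh / mu
Re = 998 * 0.317 * 104e-6 / 0.0064
Re = 5.141
Since Re = 5.141 is below ~2300, the flow is laminar.


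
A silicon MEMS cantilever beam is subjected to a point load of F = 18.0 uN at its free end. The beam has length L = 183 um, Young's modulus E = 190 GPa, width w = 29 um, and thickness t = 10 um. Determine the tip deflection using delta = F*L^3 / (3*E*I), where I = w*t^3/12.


Step 1: Calculate the second moment of area.
I = w * t^3 / 12 = 29 * 10^3 / 12 = 2416.6667 um^4
Step 2: Convert E to consistent units (1 GPa = 1000 uN/um^2).
E = 190 GPa = 190000 uN/um^2
Step 3: Calculate tip deflection.
delta = F * L^3 / (3 * E * I)
delta = 18.0 * 183^3 / (3 * 190000 * 2416.6667)
delta = 0.0801 um


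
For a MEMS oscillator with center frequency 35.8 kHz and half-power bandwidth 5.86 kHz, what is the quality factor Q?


Step 1: Q = f0 / bandwidth
Step 2: Q = 35.8 / 5.86
Q = 6.1


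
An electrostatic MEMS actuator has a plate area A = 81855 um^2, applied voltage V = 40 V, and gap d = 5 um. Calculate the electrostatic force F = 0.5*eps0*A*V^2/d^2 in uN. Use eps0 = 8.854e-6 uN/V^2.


Step 1: Identify parameters.
eps0 = 8.854e-6 uN/V^2, A = 81855 um^2, V = 40 V, d = 5 um
Step 2: Compute V^2 = 40^2 = 1600
Step 3: Compute d^2 = 5^2 = 25
Step 4: F = 0.5 * 8.854e-6 * 81855 * 1600 / 25
F = 23.192 uN


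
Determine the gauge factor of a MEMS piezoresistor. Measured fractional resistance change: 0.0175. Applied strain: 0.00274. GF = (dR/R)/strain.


Step 1: Identify values.
dR/R = 0.0175, strain = 0.00274
Step 2: GF = (dR/R) / strain = 0.0175 / 0.00274
GF = 6.4


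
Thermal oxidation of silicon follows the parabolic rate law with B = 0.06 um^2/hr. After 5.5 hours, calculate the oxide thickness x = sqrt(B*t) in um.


Step 1: Compute B*t = 0.06 * 5.5 = 0.33
Step 2: x = sqrt(0.33)
x = 0.574 um


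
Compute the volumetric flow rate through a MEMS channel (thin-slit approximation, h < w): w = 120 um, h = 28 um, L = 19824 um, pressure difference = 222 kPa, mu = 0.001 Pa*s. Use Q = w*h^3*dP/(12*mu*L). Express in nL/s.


Step 1: Convert all dimensions to SI (meters).
w = 120e-6 m, h = 28e-6 m, L = 19824e-6 m, dP = 222e3 Pa
Step 2: Q = w * h^3 * dP / (12 * mu * L)
Q = 120e-6 * (28e-6)^3 * 222e3 / (12 * 0.001 * 19824e-6) = 2.45830508e-09 m^3/s
Step 3: Convert Q from m^3/s to nL/s (1 m^3 = 1e12 nL, so multiply by 1e12).
Q = 2458.305 nL/s


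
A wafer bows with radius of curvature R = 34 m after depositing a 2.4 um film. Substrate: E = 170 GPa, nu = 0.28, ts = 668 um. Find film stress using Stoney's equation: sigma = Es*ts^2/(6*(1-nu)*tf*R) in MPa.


Step 1: Compute numerator: Es * ts^2 = 170 * 668^2 = 75858080 (GPa*um^2)
Step 2: Compute denominator (R in um): 6*(1-nu)*tf*R = 6*0.72*2.4*34e6 = 352512000.0 (um^2)
Step 3: sigma (GPa) = 75858080 / 352512000.0 = 2.15193e-01 GPa
Step 4: Convert to MPa (x1000): sigma = 215.2 MPa


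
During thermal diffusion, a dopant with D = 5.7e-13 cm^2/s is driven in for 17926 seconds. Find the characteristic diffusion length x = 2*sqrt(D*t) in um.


Step 1: Compute D*t = 5.7e-13 * 17926 = 1.021782e-08 cm^2
Step 2: sqrt(D*t) = 1.01083e-04 cm
Step 3: x = 2 * 1.01083e-04 cm = 2.02166e-04 cm
Step 4: Convert to um (1 cm = 1e4 um): x = 2.022 um


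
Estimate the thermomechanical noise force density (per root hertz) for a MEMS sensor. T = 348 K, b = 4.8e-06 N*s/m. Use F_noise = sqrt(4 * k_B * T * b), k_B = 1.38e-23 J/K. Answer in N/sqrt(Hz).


Step 1: Compute 4 * k_B * T * b
= 4 * 1.38e-23 * 348 * 4.8e-06
= 9.2206e-26 N^2/Hz
Step 2: F_noise = sqrt(9.2206e-26)
F_noise = 3.04e-13 N/sqrt(Hz)


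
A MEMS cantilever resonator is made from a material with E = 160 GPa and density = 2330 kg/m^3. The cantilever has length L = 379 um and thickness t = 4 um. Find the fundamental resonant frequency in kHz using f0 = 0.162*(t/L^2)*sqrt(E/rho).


Step 1: Convert units to SI.
t_SI = 4e-6 m, L_SI = 379e-6 m
Step 2: Calculate sqrt(E/rho).
sqrt(160e9 / 2330) = 8286.71 m/s
Step 3: Compute f0.
f0 = 0.162 * 4e-6 / (379e-6)^2 * 8286.71 = 37383.4 Hz = 37.38 kHz


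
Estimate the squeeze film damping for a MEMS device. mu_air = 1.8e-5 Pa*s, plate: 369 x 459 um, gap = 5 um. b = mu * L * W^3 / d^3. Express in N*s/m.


Step 1: Convert to SI.
L = 369e-6 m, W = 459e-6 m, d = 5e-6 m
Step 2: W^3 = (459e-6)^3 = 9.67e-11 m^3
Step 3: d^3 = (5e-6)^3 = 1.25e-16 m^3
Step 4: b = 1.8e-5 * 369e-6 * 9.67e-11 / 1.25e-16
b = 5.14e-03 N*s/m


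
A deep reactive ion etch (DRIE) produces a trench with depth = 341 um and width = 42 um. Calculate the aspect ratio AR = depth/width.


Step 1: AR = depth / width
Step 2: AR = 341 / 42
AR = 8.1


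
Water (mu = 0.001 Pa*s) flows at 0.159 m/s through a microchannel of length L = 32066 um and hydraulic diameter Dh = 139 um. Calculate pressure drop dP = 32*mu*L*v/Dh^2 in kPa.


Step 1: Convert to SI: L = 32066e-6 m, Dh = 139e-6 m
Step 2: dP = 32 * 0.001 * 32066e-6 * 0.159 / (139e-6)^2
Step 3: dP = 8444.27 Pa
Step 4: Convert to kPa: dP = 8.44 kPa


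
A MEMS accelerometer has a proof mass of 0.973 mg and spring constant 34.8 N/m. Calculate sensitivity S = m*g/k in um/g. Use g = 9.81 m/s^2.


Step 1: Convert mass: m = 0.973 mg = 9.73e-07 kg
Step 2: S = m * g / k = 9.73e-07 * 9.81 / 34.8
Step 3: S = 2.74e-07 m/g
Step 4: Convert to um/g: S = 0.274 um/g


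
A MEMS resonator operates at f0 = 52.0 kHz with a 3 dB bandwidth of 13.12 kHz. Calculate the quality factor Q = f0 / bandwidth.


Step 1: Q = f0 / bandwidth
Step 2: Q = 52.0 / 13.12
Q = 4.0


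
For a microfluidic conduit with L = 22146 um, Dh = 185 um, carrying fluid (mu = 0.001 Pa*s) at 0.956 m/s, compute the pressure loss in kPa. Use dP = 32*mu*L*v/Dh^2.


Step 1: Convert to SI: L = 22146e-6 m, Dh = 185e-6 m
Step 2: dP = 32 * 0.001 * 22146e-6 * 0.956 / (185e-6)^2
Step 3: dP = 19795.19 Pa
Step 4: Convert to kPa: dP = 19.8 kPa


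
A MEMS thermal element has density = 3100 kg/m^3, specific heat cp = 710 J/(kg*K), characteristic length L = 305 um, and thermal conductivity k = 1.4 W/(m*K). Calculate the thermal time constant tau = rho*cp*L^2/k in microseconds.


Step 1: Convert L to m: L = 305e-6 m
Step 2: L^2 = (305e-6)^2 = 9.3025e-08 m^2
Step 3: tau = 3100 * 710 * 9.3025e-08 / 1.4 = 1.4624858929e-01 s
Step 4: Convert to microseconds (multiply by 1e6).
tau = 146248.589 us


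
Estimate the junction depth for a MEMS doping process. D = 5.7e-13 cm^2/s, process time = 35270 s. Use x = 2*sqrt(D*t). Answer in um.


Step 1: Compute D*t = 5.7e-13 * 35270 = 2.01039e-08 cm^2
Step 2: sqrt(D*t) = 1.41788e-04 cm
Step 3: x = 2 * 1.41788e-04 cm = 2.83576e-04 cm
Step 4: Convert to um (1 cm = 1e4 um): x = 2.836 um


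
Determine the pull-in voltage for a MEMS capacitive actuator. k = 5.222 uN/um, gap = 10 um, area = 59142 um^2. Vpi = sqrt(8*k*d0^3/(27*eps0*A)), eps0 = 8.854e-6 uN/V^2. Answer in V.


Step 1: Compute numerator: 8 * k * d0^3 = 8 * 5.222 * 10^3 = 41776.0
Step 2: Compute denominator: 27 * eps0 * A = 27 * 8.854e-6 * 59142 = 14.138368
Step 3: Vpi = sqrt(41776.0 / 14.138368)
Vpi = 54.36 V


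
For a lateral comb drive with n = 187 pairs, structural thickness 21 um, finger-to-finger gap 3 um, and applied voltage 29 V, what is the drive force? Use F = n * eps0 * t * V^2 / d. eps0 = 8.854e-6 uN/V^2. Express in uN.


Step 1: Parameters: n=187, eps0=8.854e-6 uN/V^2, t=21 um, V=29 V, d=3 um
Step 2: V^2 = 841
Step 3: F = 187 * 8.854e-6 * 21 * 841 / 3
F = 9.747 uN


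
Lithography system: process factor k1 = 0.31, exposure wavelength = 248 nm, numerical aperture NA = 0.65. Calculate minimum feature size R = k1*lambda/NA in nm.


Step 1: Identify values: k1 = 0.31, lambda = 248 nm, NA = 0.65
Step 2: R = k1 * lambda / NA
R = 0.31 * 248 / 0.65
R = 118.3 nm


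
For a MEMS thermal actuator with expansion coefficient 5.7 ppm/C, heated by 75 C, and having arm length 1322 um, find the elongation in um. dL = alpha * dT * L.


Step 1: Convert CTE: alpha = 5.7 ppm/C = 5.7e-6 /C
Step 2: dL = 5.7e-6 * 75 * 1322
dL = 0.5652 um


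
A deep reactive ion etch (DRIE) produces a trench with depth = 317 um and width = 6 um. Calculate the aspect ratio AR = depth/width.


Step 1: AR = depth / width
Step 2: AR = 317 / 6
AR = 52.8


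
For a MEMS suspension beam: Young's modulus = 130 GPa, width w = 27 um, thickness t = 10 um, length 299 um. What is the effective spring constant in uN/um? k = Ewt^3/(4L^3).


Step 1: Convert E to consistent units (1 GPa = 1000 uN/um^2).
E = 130 GPa = 130000 uN/um^2
Step 2: Compute t^3 = 10^3 = 1000
Step 3: Compute L^3 = 299^3 = 26730899
Step 4: k = 130000 * 27 * 1000 / (4 * 26730899)
k = 32.8272 uN/um


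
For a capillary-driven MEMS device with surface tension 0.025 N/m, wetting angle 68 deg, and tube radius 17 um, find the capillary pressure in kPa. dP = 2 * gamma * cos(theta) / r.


Step 1: cos(68 deg) = 0.3746
Step 2: Convert r to m: r = 17e-6 m
Step 3: dP = 2 * 0.025 * 0.3746 / 17e-6 = 1101.8 Pa
Step 4: Convert Pa to kPa (divide by 1000).
dP = 1.1 kPa


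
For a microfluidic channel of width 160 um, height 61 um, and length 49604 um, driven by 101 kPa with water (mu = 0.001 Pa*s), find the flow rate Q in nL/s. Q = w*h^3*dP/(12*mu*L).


Step 1: Convert all dimensions to SI (meters).
w = 160e-6 m, h = 61e-6 m, L = 49604e-6 m, dP = 101e3 Pa
Step 2: Q = w * h^3 * dP / (12 * mu * L)
Q = 160e-6 * (61e-6)^3 * 101e3 / (12 * 0.001 * 49604e-6) = 6.16215923e-09 m^3/s
Step 3: Convert Q from m^3/s to nL/s (1 m^3 = 1e12 nL, so multiply by 1e12).
Q = 6162.159 nL/s


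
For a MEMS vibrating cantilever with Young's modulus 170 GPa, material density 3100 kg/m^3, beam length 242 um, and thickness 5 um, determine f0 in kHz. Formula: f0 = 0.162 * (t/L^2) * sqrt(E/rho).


Step 1: Convert units to SI.
t_SI = 5e-6 m, L_SI = 242e-6 m
Step 2: Calculate sqrt(E/rho).
sqrt(170e9 / 3100) = 7405.32 m/s
Step 3: Compute f0.
f0 = 0.162 * 5e-6 / (242e-6)^2 * 7405.32 = 102423.1 Hz = 102.42 kHz


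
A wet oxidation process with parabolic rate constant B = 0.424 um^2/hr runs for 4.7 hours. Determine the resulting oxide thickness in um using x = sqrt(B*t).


Step 1: Compute B*t = 0.424 * 4.7 = 1.9928
Step 2: x = sqrt(1.9928)
x = 1.412 um


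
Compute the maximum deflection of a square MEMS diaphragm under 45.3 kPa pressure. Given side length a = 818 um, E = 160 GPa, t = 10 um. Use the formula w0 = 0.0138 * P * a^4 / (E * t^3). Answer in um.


Step 1: Convert pressure to compatible units (E is in GPa, so P in GPa).
P = 45.3 kPa = 45.3e-6 GPa
Step 2: Compute numerator: 0.0138 * P * a^4.
a^4 = 818^4 = 447726927376
numerator = 0.0138 * 45.3e-6 * 447726927376 = 2.79892e+05
Step 3: Compute denominator: E * t^3 = 160 * 10^3 = 160000
Step 4: w0 = numerator / denominator = 2.79892e+05 / 160000 = 1.7493 um


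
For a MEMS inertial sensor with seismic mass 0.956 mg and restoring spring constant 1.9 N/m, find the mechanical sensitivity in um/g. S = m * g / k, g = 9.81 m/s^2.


Step 1: Convert mass: m = 0.956 mg = 9.56e-07 kg
Step 2: S = m * g / k = 9.56e-07 * 9.81 / 1.9
Step 3: S = 4.94e-06 m/g
Step 4: Convert to um/g: S = 4.936 um/g


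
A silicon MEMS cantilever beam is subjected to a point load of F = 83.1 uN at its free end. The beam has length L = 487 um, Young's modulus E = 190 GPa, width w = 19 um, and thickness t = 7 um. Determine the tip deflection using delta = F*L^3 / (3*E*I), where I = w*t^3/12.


Step 1: Calculate the second moment of area.
I = w * t^3 / 12 = 19 * 7^3 / 12 = 543.0833 um^4
Step 2: Convert E to consistent units (1 GPa = 1000 uN/um^2).
E = 190 GPa = 190000 uN/um^2
Step 3: Calculate tip deflection.
delta = F * L^3 / (3 * E * I)
delta = 83.1 * 487^3 / (3 * 190000 * 543.0833)
delta = 31.0061 um


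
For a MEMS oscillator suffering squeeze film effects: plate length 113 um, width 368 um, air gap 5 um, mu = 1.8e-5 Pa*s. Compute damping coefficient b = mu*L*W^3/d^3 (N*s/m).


Step 1: Convert to SI.
L = 113e-6 m, W = 368e-6 m, d = 5e-6 m
Step 2: W^3 = (368e-6)^3 = 4.98e-11 m^3
Step 3: d^3 = (5e-6)^3 = 1.25e-16 m^3
Step 4: b = 1.8e-5 * 113e-6 * 4.98e-11 / 1.25e-16
b = 8.11e-04 N*s/m


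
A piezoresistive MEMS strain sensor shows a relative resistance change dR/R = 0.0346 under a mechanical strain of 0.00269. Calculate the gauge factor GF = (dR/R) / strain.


Step 1: Identify values.
dR/R = 0.0346, strain = 0.00269
Step 2: GF = (dR/R) / strain = 0.0346 / 0.00269
GF = 12.9


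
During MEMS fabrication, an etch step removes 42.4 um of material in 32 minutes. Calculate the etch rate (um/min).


Step 1: Etch rate = depth / time
Step 2: rate = 42.4 / 32
rate = 1.325 um/min


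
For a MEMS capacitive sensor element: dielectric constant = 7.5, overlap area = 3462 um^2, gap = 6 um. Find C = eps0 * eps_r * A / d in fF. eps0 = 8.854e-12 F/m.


Step 1: Convert area to m^2: A = 3462e-12 m^2
Step 2: Convert gap to m: d = 6e-6 m
Step 3: C = eps0 * eps_r * A / d
C = 8.854e-12 * 7.5 * 3462e-12 / 6e-6
Step 4: Convert to fF (multiply by 1e15).
C = 38.32 fF


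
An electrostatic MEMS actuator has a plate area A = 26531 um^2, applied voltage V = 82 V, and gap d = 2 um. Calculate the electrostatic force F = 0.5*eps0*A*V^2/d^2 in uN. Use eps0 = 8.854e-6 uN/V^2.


Step 1: Identify parameters.
eps0 = 8.854e-6 uN/V^2, A = 26531 um^2, V = 82 V, d = 2 um
Step 2: Compute V^2 = 82^2 = 6724
Step 3: Compute d^2 = 2^2 = 4
Step 4: F = 0.5 * 8.854e-6 * 26531 * 6724 / 4
F = 197.438 uN


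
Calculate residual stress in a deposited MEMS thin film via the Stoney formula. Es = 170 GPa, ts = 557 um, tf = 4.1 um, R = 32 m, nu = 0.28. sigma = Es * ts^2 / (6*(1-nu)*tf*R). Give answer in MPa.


Step 1: Compute numerator: Es * ts^2 = 170 * 557^2 = 52742330 (GPa*um^2)
Step 2: Compute denominator (R in um): 6*(1-nu)*tf*R = 6*0.72*4.1*32e6 = 566784000.0 (um^2)
Step 3: sigma (GPa) = 52742330 / 566784000.0 = 9.3055e-02 GPa
Step 4: Convert to MPa (x1000): sigma = 93.1 MPa


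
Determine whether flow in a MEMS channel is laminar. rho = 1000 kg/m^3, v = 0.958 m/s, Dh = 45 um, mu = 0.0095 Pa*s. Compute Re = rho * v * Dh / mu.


Step 1: Convert Dh to meters: Dh = 45e-6 m
Step 2: Re = rho * v * Dh / mu
Re = 1000 * 0.958 * 45e-6 / 0.0095
Re = 4.538
Since Re = 4.538 is below ~2300, the flow is laminar.


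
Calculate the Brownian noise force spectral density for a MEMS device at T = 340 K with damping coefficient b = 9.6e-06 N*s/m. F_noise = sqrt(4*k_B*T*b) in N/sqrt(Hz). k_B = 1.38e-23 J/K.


Step 1: Compute 4 * k_B * T * b
= 4 * 1.38e-23 * 340 * 9.6e-06
= 1.8017e-25 N^2/Hz
Step 2: F_noise = sqrt(1.8017e-25)
F_noise = 4.24e-13 N/sqrt(Hz)


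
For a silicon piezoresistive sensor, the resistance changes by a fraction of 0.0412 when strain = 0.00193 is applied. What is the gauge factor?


Step 1: Identify values.
dR/R = 0.0412, strain = 0.00193
Step 2: GF = (dR/R) / strain = 0.0412 / 0.00193
GF = 21.3


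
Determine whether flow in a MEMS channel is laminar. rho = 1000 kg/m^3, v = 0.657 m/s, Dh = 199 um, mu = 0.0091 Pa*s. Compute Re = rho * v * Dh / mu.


Step 1: Convert Dh to meters: Dh = 199e-6 m
Step 2: Re = rho * v * Dh / mu
Re = 1000 * 0.657 * 199e-6 / 0.0091
Re = 14.367
Since Re = 14.367 is below ~2300, the flow is laminar.


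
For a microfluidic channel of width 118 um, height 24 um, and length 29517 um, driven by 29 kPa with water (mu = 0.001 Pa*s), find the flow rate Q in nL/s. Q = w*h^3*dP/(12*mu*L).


Step 1: Convert all dimensions to SI (meters).
w = 118e-6 m, h = 24e-6 m, L = 29517e-6 m, dP = 29e3 Pa
Step 2: Q = w * h^3 * dP / (12 * mu * L)
Q = 118e-6 * (24e-6)^3 * 29e3 / (12 * 0.001 * 29517e-6) = 1.3355504e-10 m^3/s
Step 3: Convert Q from m^3/s to nL/s (1 m^3 = 1e12 nL, so multiply by 1e12).
Q = 133.555 nL/s


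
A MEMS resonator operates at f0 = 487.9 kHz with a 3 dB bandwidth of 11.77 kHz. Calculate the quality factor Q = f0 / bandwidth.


Step 1: Q = f0 / bandwidth
Step 2: Q = 487.9 / 11.77
Q = 41.5


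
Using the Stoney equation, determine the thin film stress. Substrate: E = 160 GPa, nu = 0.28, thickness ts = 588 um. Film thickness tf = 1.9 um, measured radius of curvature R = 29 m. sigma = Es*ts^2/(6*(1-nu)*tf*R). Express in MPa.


Step 1: Compute numerator: Es * ts^2 = 160 * 588^2 = 55319040 (GPa*um^2)
Step 2: Compute denominator (R in um): 6*(1-nu)*tf*R = 6*0.72*1.9*29e6 = 238032000.0 (um^2)
Step 3: sigma (GPa) = 55319040 / 238032000.0 = 2.32402e-01 GPa
Step 4: Convert to MPa (x1000): sigma = 232.4 MPa


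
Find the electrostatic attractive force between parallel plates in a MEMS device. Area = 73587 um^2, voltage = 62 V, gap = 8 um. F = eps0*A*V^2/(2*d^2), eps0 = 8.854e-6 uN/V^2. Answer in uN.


Step 1: Identify parameters.
eps0 = 8.854e-6 uN/V^2, A = 73587 um^2, V = 62 V, d = 8 um
Step 2: Compute V^2 = 62^2 = 3844
Step 3: Compute d^2 = 8^2 = 64
Step 4: F = 0.5 * 8.854e-6 * 73587 * 3844 / 64
F = 19.567 uN


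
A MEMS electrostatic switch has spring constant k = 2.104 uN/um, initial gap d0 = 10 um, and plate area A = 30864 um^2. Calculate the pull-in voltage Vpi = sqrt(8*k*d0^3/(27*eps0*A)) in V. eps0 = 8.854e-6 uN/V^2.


Step 1: Compute numerator: 8 * k * d0^3 = 8 * 2.104 * 10^3 = 16832.0
Step 2: Compute denominator: 27 * eps0 * A = 27 * 8.854e-6 * 30864 = 7.378286
Step 3: Vpi = sqrt(16832.0 / 7.378286)
Vpi = 47.76 V


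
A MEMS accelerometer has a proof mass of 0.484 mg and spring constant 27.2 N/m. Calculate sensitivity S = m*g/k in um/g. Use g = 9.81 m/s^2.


Step 1: Convert mass: m = 0.484 mg = 4.84e-07 kg
Step 2: S = m * g / k = 4.84e-07 * 9.81 / 27.2
Step 3: S = 1.75e-07 m/g
Step 4: Convert to um/g: S = 0.175 um/g


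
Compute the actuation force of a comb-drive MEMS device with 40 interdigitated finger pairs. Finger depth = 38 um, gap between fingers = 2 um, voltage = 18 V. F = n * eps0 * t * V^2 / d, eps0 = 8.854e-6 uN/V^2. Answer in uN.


Step 1: Parameters: n=40, eps0=8.854e-6 uN/V^2, t=38 um, V=18 V, d=2 um
Step 2: V^2 = 324
Step 3: F = 40 * 8.854e-6 * 38 * 324 / 2
F = 2.18 uN


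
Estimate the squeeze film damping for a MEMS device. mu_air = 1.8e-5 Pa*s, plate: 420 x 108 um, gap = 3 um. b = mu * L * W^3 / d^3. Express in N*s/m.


Step 1: Convert to SI.
L = 420e-6 m, W = 108e-6 m, d = 3e-6 m
Step 2: W^3 = (108e-6)^3 = 1.26e-12 m^3
Step 3: d^3 = (3e-6)^3 = 2.70e-17 m^3
Step 4: b = 1.8e-5 * 420e-6 * 1.26e-12 / 2.70e-17
b = 3.53e-04 N*s/m


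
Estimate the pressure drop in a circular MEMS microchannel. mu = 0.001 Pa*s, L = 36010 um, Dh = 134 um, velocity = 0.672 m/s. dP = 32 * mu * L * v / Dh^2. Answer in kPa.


Step 1: Convert to SI: L = 36010e-6 m, Dh = 134e-6 m
Step 2: dP = 32 * 0.001 * 36010e-6 * 0.672 / (134e-6)^2
Step 3: dP = 43125.36 Pa
Step 4: Convert to kPa: dP = 43.13 kPa


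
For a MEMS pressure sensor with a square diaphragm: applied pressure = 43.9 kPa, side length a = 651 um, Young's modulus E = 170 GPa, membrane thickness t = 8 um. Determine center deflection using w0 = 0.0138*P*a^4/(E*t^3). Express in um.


Step 1: Convert pressure to compatible units (E is in GPa, so P in GPa).
P = 43.9 kPa = 43.9e-6 GPa
Step 2: Compute numerator: 0.0138 * P * a^4.
a^4 = 651^4 = 179607287601
numerator = 0.0138 * 43.9e-6 * 179607287601 = 1.088097e+05
Step 3: Compute denominator: E * t^3 = 170 * 8^3 = 87040
Step 4: w0 = numerator / denominator = 1.088097e+05 / 87040 = 1.2501 um


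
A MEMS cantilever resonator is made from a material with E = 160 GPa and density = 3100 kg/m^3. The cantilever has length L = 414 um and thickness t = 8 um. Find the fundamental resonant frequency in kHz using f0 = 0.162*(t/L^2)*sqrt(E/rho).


Step 1: Convert units to SI.
t_SI = 8e-6 m, L_SI = 414e-6 m
Step 2: Calculate sqrt(E/rho).
sqrt(160e9 / 3100) = 7184.21 m/s
Step 3: Compute f0.
f0 = 0.162 * 8e-6 / (414e-6)^2 * 7184.21 = 54322.9 Hz = 54.32 kHz


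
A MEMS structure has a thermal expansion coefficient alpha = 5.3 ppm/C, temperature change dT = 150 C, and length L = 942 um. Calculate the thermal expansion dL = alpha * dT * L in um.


Step 1: Convert CTE: alpha = 5.3 ppm/C = 5.3e-6 /C
Step 2: dL = 5.3e-6 * 150 * 942
dL = 0.7489 um


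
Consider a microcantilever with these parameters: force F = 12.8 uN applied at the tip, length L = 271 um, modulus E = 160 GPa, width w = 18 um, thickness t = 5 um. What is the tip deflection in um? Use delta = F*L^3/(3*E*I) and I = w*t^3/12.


Step 1: Calculate the second moment of area.
I = w * t^3 / 12 = 18 * 5^3 / 12 = 187.5 um^4
Step 2: Convert E to consistent units (1 GPa = 1000 uN/um^2).
E = 160 GPa = 160000 uN/um^2
Step 3: Calculate tip deflection.
delta = F * L^3 / (3 * E * I)
delta = 12.8 * 271^3 / (3 * 160000 * 187.5)
delta = 2.8306 um


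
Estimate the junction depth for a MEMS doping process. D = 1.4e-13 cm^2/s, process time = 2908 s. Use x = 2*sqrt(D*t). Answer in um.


Step 1: Compute D*t = 1.4e-13 * 2908 = 4.0712e-10 cm^2
Step 2: sqrt(D*t) = 2.0177e-05 cm
Step 3: x = 2 * 2.0177e-05 cm = 4.0354e-05 cm
Step 4: Convert to um (1 cm = 1e4 um): x = 0.404 um


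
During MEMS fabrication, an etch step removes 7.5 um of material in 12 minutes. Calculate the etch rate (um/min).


Step 1: Etch rate = depth / time
Step 2: rate = 7.5 / 12
rate = 0.625 um/min


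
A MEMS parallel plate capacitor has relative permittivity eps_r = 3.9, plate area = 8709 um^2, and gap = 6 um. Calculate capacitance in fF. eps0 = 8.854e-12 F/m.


Step 1: Convert area to m^2: A = 8709e-12 m^2
Step 2: Convert gap to m: d = 6e-6 m
Step 3: C = eps0 * eps_r * A / d
C = 8.854e-12 * 3.9 * 8709e-12 / 6e-6
Step 4: Convert to fF (multiply by 1e15).
C = 50.12 fF


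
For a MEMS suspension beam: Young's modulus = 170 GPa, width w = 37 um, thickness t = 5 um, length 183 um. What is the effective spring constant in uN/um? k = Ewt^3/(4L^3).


Step 1: Convert E to consistent units (1 GPa = 1000 uN/um^2).
E = 170 GPa = 170000 uN/um^2
Step 2: Compute t^3 = 5^3 = 125
Step 3: Compute L^3 = 183^3 = 6128487
Step 4: k = 170000 * 37 * 125 / (4 * 6128487)
k = 32.0736 uN/um


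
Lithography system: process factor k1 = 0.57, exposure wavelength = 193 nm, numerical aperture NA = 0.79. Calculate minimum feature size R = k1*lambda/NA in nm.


Step 1: Identify values: k1 = 0.57, lambda = 193 nm, NA = 0.79
Step 2: R = k1 * lambda / NA
R = 0.57 * 193 / 0.79
R = 139.3 nm


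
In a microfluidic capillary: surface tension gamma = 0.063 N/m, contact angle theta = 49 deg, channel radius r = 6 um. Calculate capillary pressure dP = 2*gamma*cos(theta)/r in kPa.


Step 1: cos(49 deg) = 0.6561
Step 2: Convert r to m: r = 6e-6 m
Step 3: dP = 2 * 0.063 * 0.6561 / 6e-6 = 13778.1 Pa
Step 4: Convert Pa to kPa (divide by 1000).
dP = 13.78 kPa


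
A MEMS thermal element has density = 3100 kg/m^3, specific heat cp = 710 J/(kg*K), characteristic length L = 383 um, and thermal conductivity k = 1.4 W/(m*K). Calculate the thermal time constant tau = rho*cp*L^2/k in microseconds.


Step 1: Convert L to m: L = 383e-6 m
Step 2: L^2 = (383e-6)^2 = 1.46689e-07 m^2
Step 3: tau = 3100 * 710 * 1.46689e-07 / 1.4 = 2.3061606357e-01 s
Step 4: Convert to microseconds (multiply by 1e6).
tau = 230616.064 us


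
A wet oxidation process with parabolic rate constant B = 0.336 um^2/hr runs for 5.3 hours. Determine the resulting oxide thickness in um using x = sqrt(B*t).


Step 1: Compute B*t = 0.336 * 5.3 = 1.7808
Step 2: x = sqrt(1.7808)
x = 1.334 um


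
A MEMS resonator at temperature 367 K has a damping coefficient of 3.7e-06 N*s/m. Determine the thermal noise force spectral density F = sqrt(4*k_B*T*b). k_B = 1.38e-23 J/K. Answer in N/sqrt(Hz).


Step 1: Compute 4 * k_B * T * b
= 4 * 1.38e-23 * 367 * 3.7e-06
= 7.4956e-26 N^2/Hz
Step 2: F_noise = sqrt(7.4956e-26)
F_noise = 2.74e-13 N/sqrt(Hz)


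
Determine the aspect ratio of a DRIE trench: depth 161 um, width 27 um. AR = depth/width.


Step 1: AR = depth / width
Step 2: AR = 161 / 27
AR = 6.0


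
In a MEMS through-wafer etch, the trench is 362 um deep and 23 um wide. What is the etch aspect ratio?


Step 1: AR = depth / width
Step 2: AR = 362 / 23
AR = 15.7


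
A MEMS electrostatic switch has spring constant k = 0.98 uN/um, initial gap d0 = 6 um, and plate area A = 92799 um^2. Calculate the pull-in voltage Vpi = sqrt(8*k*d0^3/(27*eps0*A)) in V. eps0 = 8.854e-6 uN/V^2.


Step 1: Compute numerator: 8 * k * d0^3 = 8 * 0.98 * 6^3 = 1693.44
Step 2: Compute denominator: 27 * eps0 * A = 27 * 8.854e-6 * 92799 = 22.184343
Step 3: Vpi = sqrt(1693.44 / 22.184343)
Vpi = 8.74 V


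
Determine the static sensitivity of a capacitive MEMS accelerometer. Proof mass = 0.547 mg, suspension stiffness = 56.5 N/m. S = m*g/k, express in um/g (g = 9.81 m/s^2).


Step 1: Convert mass: m = 0.547 mg = 5.47e-07 kg
Step 2: S = m * g / k = 5.47e-07 * 9.81 / 56.5
Step 3: S = 9.50e-08 m/g
Step 4: Convert to um/g: S = 0.095 um/g


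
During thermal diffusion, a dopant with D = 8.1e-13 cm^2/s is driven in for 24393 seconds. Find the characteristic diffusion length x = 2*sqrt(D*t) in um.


Step 1: Compute D*t = 8.1e-13 * 24393 = 1.975833e-08 cm^2
Step 2: sqrt(D*t) = 1.40564e-04 cm
Step 3: x = 2 * 1.40564e-04 cm = 2.81128e-04 cm
Step 4: Convert to um (1 cm = 1e4 um): x = 2.811 um


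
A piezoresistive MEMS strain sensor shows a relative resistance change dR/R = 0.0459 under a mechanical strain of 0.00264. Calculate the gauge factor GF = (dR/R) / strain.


Step 1: Identify values.
dR/R = 0.0459, strain = 0.00264
Step 2: GF = (dR/R) / strain = 0.0459 / 0.00264
GF = 17.4


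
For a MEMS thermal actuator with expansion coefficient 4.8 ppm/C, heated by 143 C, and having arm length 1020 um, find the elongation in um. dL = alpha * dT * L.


Step 1: Convert CTE: alpha = 4.8 ppm/C = 4.8e-6 /C
Step 2: dL = 4.8e-6 * 143 * 1020
dL = 0.7001 um


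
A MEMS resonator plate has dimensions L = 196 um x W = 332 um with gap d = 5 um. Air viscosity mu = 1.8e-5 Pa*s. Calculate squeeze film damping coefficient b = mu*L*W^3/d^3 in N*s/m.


Step 1: Convert to SI.
L = 196e-6 m, W = 332e-6 m, d = 5e-6 m
Step 2: W^3 = (332e-6)^3 = 3.66e-11 m^3
Step 3: d^3 = (5e-6)^3 = 1.25e-16 m^3
Step 4: b = 1.8e-5 * 196e-6 * 3.66e-11 / 1.25e-16
b = 1.03e-03 N*s/m


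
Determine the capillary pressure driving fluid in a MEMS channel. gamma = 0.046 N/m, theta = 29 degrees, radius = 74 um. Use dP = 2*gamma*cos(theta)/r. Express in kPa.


Step 1: cos(29 deg) = 0.8746
Step 2: Convert r to m: r = 74e-6 m
Step 3: dP = 2 * 0.046 * 0.8746 / 74e-6 = 1087.3 Pa
Step 4: Convert Pa to kPa (divide by 1000).
dP = 1.09 kPa


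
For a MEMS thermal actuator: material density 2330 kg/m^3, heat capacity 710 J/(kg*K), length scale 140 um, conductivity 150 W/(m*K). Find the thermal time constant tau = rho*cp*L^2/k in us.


Step 1: Convert L to m: L = 140e-6 m
Step 2: L^2 = (140e-6)^2 = 1.96e-08 m^2
Step 3: tau = 2330 * 710 * 1.96e-08 / 150 = 2.1616187e-04 s
Step 4: Convert to microseconds (multiply by 1e6).
tau = 216.162 us


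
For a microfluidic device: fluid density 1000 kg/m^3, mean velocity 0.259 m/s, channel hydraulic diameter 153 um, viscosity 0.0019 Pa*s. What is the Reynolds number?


Step 1: Convert Dh to meters: Dh = 153e-6 m
Step 2: Re = rho * v * Dh / mu
Re = 1000 * 0.259 * 153e-6 / 0.0019
Re = 20.856


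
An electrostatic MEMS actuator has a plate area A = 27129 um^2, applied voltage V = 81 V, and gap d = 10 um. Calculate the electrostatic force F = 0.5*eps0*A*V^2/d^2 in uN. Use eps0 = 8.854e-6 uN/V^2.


Step 1: Identify parameters.
eps0 = 8.854e-6 uN/V^2, A = 27129 um^2, V = 81 V, d = 10 um
Step 2: Compute V^2 = 81^2 = 6561
Step 3: Compute d^2 = 10^2 = 100
Step 4: F = 0.5 * 8.854e-6 * 27129 * 6561 / 100
F = 7.88 uN


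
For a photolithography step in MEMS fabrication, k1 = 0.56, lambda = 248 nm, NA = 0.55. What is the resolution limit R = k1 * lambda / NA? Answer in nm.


Step 1: Identify values: k1 = 0.56, lambda = 248 nm, NA = 0.55
Step 2: R = k1 * lambda / NA
R = 0.56 * 248 / 0.55
R = 252.5 nm


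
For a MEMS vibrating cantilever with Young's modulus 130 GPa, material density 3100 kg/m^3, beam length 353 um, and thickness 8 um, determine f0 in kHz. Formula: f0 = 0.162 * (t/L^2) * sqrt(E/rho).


Step 1: Convert units to SI.
t_SI = 8e-6 m, L_SI = 353e-6 m
Step 2: Calculate sqrt(E/rho).
sqrt(130e9 / 3100) = 6475.76 m/s
Step 3: Compute f0.
f0 = 0.162 * 8e-6 / (353e-6)^2 * 6475.76 = 67351.4 Hz = 67.35 kHz


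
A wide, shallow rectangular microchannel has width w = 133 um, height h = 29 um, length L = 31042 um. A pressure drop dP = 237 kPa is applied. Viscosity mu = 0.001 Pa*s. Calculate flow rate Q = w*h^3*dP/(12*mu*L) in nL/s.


Step 1: Convert all dimensions to SI (meters).
w = 133e-6 m, h = 29e-6 m, L = 31042e-6 m, dP = 237e3 Pa
Step 2: Q = w * h^3 * dP / (12 * mu * L)
Q = 133e-6 * (29e-6)^3 * 237e3 / (12 * 0.001 * 31042e-6) = 2.06377829e-09 m^3/s
Step 3: Convert Q from m^3/s to nL/s (1 m^3 = 1e12 nL, so multiply by 1e12).
Q = 2063.778 nL/s


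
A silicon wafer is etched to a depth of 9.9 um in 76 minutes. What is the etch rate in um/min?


Step 1: Etch rate = depth / time
Step 2: rate = 9.9 / 76
rate = 0.13 um/min


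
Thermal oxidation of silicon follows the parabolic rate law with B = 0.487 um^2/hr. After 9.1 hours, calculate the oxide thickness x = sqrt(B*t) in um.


Step 1: Compute B*t = 0.487 * 9.1 = 4.4317
Step 2: x = sqrt(4.4317)
x = 2.105 um


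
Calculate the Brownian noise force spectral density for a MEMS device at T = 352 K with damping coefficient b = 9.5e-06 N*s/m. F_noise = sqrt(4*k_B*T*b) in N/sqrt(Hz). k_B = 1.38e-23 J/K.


Step 1: Compute 4 * k_B * T * b
= 4 * 1.38e-23 * 352 * 9.5e-06
= 1.8459e-25 N^2/Hz
Step 2: F_noise = sqrt(1.8459e-25)
F_noise = 4.30e-13 N/sqrt(Hz)


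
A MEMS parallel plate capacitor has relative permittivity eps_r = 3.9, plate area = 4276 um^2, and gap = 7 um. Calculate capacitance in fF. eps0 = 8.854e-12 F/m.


Step 1: Convert area to m^2: A = 4276e-12 m^2
Step 2: Convert gap to m: d = 7e-6 m
Step 3: C = eps0 * eps_r * A / d
C = 8.854e-12 * 3.9 * 4276e-12 / 7e-6
Step 4: Convert to fF (multiply by 1e15).
C = 21.09 fF


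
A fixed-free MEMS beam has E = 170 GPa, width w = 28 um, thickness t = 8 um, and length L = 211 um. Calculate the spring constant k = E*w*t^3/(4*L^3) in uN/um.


Step 1: Convert E to consistent units (1 GPa = 1000 uN/um^2).
E = 170 GPa = 170000 uN/um^2
Step 2: Compute t^3 = 8^3 = 512
Step 3: Compute L^3 = 211^3 = 9393931
Step 4: k = 170000 * 28 * 512 / (4 * 9393931)
k = 64.8589 uN/um


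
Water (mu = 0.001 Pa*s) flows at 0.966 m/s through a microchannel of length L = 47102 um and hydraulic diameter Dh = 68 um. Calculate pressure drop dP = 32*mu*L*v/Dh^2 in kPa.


Step 1: Convert to SI: L = 47102e-6 m, Dh = 68e-6 m
Step 2: dP = 32 * 0.001 * 47102e-6 * 0.966 / (68e-6)^2
Step 3: dP = 314882.57 Pa
Step 4: Convert to kPa: dP = 314.88 kPa


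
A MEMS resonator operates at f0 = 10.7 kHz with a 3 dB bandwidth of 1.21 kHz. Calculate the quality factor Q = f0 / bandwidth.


Step 1: Q = f0 / bandwidth
Step 2: Q = 10.7 / 1.21
Q = 8.8


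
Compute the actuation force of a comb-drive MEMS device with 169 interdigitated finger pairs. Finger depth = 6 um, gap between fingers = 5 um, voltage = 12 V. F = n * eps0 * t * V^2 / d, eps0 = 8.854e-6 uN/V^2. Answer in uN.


Step 1: Parameters: n=169, eps0=8.854e-6 uN/V^2, t=6 um, V=12 V, d=5 um
Step 2: V^2 = 144
Step 3: F = 169 * 8.854e-6 * 6 * 144 / 5
F = 0.259 uN


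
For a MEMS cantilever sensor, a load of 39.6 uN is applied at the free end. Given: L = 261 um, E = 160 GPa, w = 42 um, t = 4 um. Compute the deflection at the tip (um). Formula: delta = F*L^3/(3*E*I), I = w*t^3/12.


Step 1: Calculate the second moment of area.
I = w * t^3 / 12 = 42 * 4^3 / 12 = 224.0 um^4
Step 2: Convert E to consistent units (1 GPa = 1000 uN/um^2).
E = 160 GPa = 160000 uN/um^2
Step 3: Calculate tip deflection.
delta = F * L^3 / (3 * E * I)
delta = 39.6 * 261^3 / (3 * 160000 * 224.0)
delta = 6.5483 um


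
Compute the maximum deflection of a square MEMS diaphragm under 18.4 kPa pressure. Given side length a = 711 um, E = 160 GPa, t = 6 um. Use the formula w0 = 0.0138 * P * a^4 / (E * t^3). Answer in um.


Step 1: Convert pressure to compatible units (E is in GPa, so P in GPa).
P = 18.4 kPa = 18.4e-6 GPa
Step 2: Compute numerator: 0.0138 * P * a^4.
a^4 = 711^4 = 255551481441
numerator = 0.0138 * 18.4e-6 * 255551481441 = 6.488963e+04
Step 3: Compute denominator: E * t^3 = 160 * 6^3 = 34560
Step 4: w0 = numerator / denominator = 6.488963e+04 / 34560 = 1.8776 um


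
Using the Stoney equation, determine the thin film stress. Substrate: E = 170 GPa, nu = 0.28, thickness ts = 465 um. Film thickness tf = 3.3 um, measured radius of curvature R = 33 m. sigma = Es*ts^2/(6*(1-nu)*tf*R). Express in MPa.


Step 1: Compute numerator: Es * ts^2 = 170 * 465^2 = 36758250 (GPa*um^2)
Step 2: Compute denominator (R in um): 6*(1-nu)*tf*R = 6*0.72*3.3*33e6 = 470448000.0 (um^2)
Step 3: sigma (GPa) = 36758250 / 470448000.0 = 7.8135e-02 GPa
Step 4: Convert to MPa (x1000): sigma = 78.1 MPa


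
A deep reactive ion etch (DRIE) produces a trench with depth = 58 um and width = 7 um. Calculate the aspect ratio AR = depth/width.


Step 1: AR = depth / width
Step 2: AR = 58 / 7
AR = 8.3


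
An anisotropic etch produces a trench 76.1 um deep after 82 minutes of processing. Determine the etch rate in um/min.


Step 1: Etch rate = depth / time
Step 2: rate = 76.1 / 82
rate = 0.928 um/min


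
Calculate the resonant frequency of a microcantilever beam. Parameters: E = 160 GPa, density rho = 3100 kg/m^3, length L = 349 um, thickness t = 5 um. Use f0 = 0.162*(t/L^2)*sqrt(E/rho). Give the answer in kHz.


Step 1: Convert units to SI.
t_SI = 5e-6 m, L_SI = 349e-6 m
Step 2: Calculate sqrt(E/rho).
sqrt(160e9 / 3100) = 7184.21 m/s
Step 3: Compute f0.
f0 = 0.162 * 5e-6 / (349e-6)^2 * 7184.21 = 47776.4 Hz = 47.78 kHz


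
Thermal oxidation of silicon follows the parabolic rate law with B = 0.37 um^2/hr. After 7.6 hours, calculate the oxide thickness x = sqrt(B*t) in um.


Step 1: Compute B*t = 0.37 * 7.6 = 2.812
Step 2: x = sqrt(2.812)
x = 1.677 um


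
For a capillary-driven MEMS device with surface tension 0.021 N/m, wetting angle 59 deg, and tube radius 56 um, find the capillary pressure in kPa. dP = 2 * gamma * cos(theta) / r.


Step 1: cos(59 deg) = 0.515
Step 2: Convert r to m: r = 56e-6 m
Step 3: dP = 2 * 0.021 * 0.515 / 56e-6 = 386.3 Pa
Step 4: Convert Pa to kPa (divide by 1000).
dP = 0.39 kPa


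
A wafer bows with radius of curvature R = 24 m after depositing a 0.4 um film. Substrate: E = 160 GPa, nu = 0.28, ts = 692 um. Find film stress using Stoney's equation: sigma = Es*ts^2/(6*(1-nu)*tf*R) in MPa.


Step 1: Compute numerator: Es * ts^2 = 160 * 692^2 = 76618240 (GPa*um^2)
Step 2: Compute denominator (R in um): 6*(1-nu)*tf*R = 6*0.72*0.4*24e6 = 41472000.0 (um^2)
Step 3: sigma (GPa) = 76618240 / 41472000.0 = 1.847469e+00 GPa
Step 4: Convert to MPa (x1000): sigma = 1847.5 MPa


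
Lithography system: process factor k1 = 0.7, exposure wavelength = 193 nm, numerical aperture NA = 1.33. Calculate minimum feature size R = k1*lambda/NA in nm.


Step 1: Identify values: k1 = 0.7, lambda = 193 nm, NA = 1.33
Step 2: R = k1 * lambda / NA
R = 0.7 * 193 / 1.33
R = 101.6 nm


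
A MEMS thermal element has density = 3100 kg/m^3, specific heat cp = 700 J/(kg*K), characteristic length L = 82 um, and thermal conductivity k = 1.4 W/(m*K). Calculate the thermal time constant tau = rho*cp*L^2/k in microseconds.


Step 1: Convert L to m: L = 82e-6 m
Step 2: L^2 = (82e-6)^2 = 6.724e-09 m^2
Step 3: tau = 3100 * 700 * 6.724e-09 / 1.4 = 1.04222e-02 s
Step 4: Convert to microseconds (multiply by 1e6).
tau = 10422.2 us


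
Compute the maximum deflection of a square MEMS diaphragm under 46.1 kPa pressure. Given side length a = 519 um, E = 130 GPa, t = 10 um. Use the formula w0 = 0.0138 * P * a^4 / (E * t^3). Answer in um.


Step 1: Convert pressure to compatible units (E is in GPa, so P in GPa).
P = 46.1 kPa = 46.1e-6 GPa
Step 2: Compute numerator: 0.0138 * P * a^4.
a^4 = 519^4 = 72555348321
numerator = 0.0138 * 46.1e-6 * 72555348321 = 4.61583e+04
Step 3: Compute denominator: E * t^3 = 130 * 10^3 = 130000
Step 4: w0 = numerator / denominator = 4.61583e+04 / 130000 = 0.3551 um


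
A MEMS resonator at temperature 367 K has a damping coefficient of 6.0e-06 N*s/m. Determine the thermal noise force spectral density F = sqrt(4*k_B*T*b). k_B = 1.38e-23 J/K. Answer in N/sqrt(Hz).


Step 1: Compute 4 * k_B * T * b
= 4 * 1.38e-23 * 367 * 6.0e-06
= 1.2155e-25 N^2/Hz
Step 2: F_noise = sqrt(1.2155e-25)
F_noise = 3.49e-13 N/sqrt(Hz)


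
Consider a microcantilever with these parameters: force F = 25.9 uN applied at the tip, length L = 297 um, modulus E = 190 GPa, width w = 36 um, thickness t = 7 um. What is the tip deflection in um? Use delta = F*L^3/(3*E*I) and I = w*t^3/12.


Step 1: Calculate the second moment of area.
I = w * t^3 / 12 = 36 * 7^3 / 12 = 1029.0 um^4
Step 2: Convert E to consistent units (1 GPa = 1000 uN/um^2).
E = 190 GPa = 190000 uN/um^2
Step 3: Calculate tip deflection.
delta = F * L^3 / (3 * E * I)
delta = 25.9 * 297^3 / (3 * 190000 * 1029.0)
delta = 1.1569 um
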